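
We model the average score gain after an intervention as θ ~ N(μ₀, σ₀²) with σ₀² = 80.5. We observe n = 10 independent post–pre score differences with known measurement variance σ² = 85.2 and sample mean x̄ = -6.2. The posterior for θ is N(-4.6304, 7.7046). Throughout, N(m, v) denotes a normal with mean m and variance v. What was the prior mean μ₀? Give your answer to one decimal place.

μ₀ = 10.2

With known observation variance, the Normal–Normal posterior has precision τ_n = τ₀ + n/σ² and mean μ_n = (τ₀μ₀ + (n/σ²)x̄)/τ_n.
Here τ₀ = 1/80.5 = 0.012422 and τ_data = 10/85.2 = 0.117371, so τ_n = 0.129793.
Rearranging for μ₀: μ₀ = (μ_n·τ_n − τ_data·x̄)/τ₀ = (-4.6304·0.129793 − 0.117371·-6.2) / 0.012422 = 0.126707/0.012422 ≈ 10.2.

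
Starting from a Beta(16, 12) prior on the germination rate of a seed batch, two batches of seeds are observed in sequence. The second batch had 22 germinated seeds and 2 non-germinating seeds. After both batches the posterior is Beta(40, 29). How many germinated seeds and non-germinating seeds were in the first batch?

2 germinated seeds and 15 non-germinating seeds

Sequential conjugate updates are equivalent to a single update on the pooled data, so total successes = posterior α − prior α and total failures = posterior β − prior β.
Total across both batches: 40−16=24 germinated seeds, 29−12=17 non-germinating seeds.
Subtract the second batch: 24−22=2 germinated seeds and 17−2=15 non-germinating seeds.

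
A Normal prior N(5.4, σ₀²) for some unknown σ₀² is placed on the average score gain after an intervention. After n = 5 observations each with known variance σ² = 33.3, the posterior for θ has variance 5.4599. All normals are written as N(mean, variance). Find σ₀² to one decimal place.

For the Normal–Normal model with known σ², precisions add: τ_n = τ₀ + n/σ².
So 1/σ₀² = 1/5.4599 − 5/33.3 = 0.183154 − 0.150150 = 0.033004.
Hence σ₀² = 1/0.033004 ≈ 30.3.

σ₀² = 30.3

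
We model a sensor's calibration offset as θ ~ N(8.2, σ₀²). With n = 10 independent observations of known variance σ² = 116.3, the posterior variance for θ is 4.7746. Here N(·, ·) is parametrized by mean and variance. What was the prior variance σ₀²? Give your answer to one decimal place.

For the Normal–Normal model with known σ², precisions add: τ_n = τ₀ + n/σ².
So 1/σ₀² = 1/4.7746 − 10/116.3 = 0.209442 − 0.085985 = 0.123457.
Hence σ₀² = 1/0.123457 ≈ 8.1.

σ₀² = 8.1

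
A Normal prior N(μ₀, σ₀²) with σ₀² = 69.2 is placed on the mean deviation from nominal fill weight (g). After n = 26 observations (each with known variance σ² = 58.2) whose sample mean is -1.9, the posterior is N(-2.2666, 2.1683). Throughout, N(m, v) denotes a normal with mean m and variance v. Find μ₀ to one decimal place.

μ₀ = -13.6

With known observation variance, the Normal–Normal posterior has precision τ_n = τ₀ + n/σ² and mean μ_n = (τ₀μ₀ + (n/σ²)x̄)/τ_n.
Here τ₀ = 1/69.2 = 0.014451 and τ_data = 26/58.2 = 0.446735, so τ_n = 0.461186.
Rearranging for μ₀: μ₀ = (μ_n·τ_n − τ_data·x̄)/τ₀ = (-2.2666·0.461186 − 0.446735·-1.9) / 0.014451 = -0.196528/0.014451 ≈ -13.6.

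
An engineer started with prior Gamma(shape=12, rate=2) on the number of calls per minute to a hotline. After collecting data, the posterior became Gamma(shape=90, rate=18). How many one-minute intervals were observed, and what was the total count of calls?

n = 16 one-minute intervals with total 78 calls

A Gamma(α, β) prior (rate parametrization) on a Poisson rate with n observations summing to S gives posterior Gamma(α+S, β+n).
Matching: Σxᵢ = 90 − 12 = 78 and n = 18 − 2 = 16.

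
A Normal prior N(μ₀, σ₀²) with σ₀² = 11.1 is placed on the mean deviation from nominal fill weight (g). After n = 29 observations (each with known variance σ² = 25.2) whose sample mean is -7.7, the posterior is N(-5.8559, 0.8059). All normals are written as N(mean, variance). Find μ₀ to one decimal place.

The posterior mean is a precision-weighted average: μ_n = (τ₀μ₀ + τ_data·x̄)/(τ₀+τ_data), with τ₀=1/σ₀² and τ_data=n/σ².
Here τ₀ = 1/11.1 = 0.090090 and τ_data = 29/25.2 = 1.150794, so τ_n = 1.240884.
Rearranging for μ₀: μ₀ = (μ_n·τ_n − τ_data·x̄)/τ₀ = (-5.8559·1.240884 − 1.150794·-7.7) / 0.090090 = 1.594621/0.090090 ≈ 17.7.

μ₀ = 17.7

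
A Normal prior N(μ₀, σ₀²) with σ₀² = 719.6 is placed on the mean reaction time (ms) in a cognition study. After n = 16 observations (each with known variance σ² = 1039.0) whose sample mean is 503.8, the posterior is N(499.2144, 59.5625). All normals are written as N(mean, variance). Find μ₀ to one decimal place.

The posterior mean is a precision-weighted average: μ_n = (τ₀μ₀ + τ_data·x̄)/(τ₀+τ_data), with τ₀=1/σ₀² and τ_data=n/σ².
Here τ₀ = 1/719.6 = 0.001390 and τ_data = 16/1039.0 = 0.015399, so τ_n = 0.016789.
Rearranging for μ₀: μ₀ = (μ_n·τ_n − τ_data·x̄)/τ₀ = (499.2144·0.016789 − 0.015399·503.8) / 0.001390 = 0.623294/0.001390 ≈ 448.4.

μ₀ = 448.4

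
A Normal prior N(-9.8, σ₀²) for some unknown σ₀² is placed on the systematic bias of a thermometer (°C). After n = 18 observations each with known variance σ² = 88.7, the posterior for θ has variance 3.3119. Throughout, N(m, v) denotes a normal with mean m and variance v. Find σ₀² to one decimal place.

σ₀² = 10.1

For the Normal–Normal model with known σ², precisions add: τ_n = τ₀ + n/σ².
So 1/σ₀² = 1/3.3119 − 18/88.7 = 0.301941 − 0.202931 = 0.099010.
Hence σ₀² = 1/0.099010 ≈ 10.1.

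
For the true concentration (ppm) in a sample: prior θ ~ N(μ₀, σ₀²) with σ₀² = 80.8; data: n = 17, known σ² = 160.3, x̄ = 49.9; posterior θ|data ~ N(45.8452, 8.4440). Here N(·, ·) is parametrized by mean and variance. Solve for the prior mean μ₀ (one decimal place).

μ₀ = 11.1

The posterior mean is a precision-weighted average: μ_n = (τ₀μ₀ + τ_data·x̄)/(τ₀+τ_data), with τ₀=1/σ₀² and τ_data=n/σ².
Here τ₀ = 1/80.8 = 0.012376 and τ_data = 17/160.3 = 0.106051, so τ_n = 0.118427.
Rearranging for μ₀: μ₀ = (μ_n·τ_n − τ_data·x̄)/τ₀ = (45.8452·0.118427 − 0.106051·49.9) / 0.012376 = 0.137365/0.012376 ≈ 11.1.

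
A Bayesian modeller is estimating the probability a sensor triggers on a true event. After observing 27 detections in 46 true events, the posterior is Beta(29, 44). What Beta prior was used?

Beta(2, 25)

Beta is conjugate to the binomial likelihood: posterior = Beta(a+s, b+f).
Subtract the data counts: 29−27=2, 44−19=25.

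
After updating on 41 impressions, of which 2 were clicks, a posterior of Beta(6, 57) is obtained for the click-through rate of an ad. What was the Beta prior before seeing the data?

Beta(4, 18)

Beta is conjugate to the binomial likelihood: posterior = Beta(α+s, β+f).
So α = 6 − 2 = 4 and β = 57 − 39 = 18.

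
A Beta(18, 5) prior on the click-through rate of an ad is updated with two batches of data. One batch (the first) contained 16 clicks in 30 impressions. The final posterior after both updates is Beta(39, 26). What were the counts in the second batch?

Sequential conjugate updates are equivalent to a single update on the pooled data, so total successes = posterior α − prior α and total failures = posterior β − prior β.
Total across both batches: 39−18=21 clicks, 26−5=21 non-clicks.
Subtract the first batch: 21−16=5 clicks and 21−14=7 non-clicks.

5 clicks and 7 non-clicks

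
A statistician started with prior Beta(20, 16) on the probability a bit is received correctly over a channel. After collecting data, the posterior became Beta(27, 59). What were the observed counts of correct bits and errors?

Under Beta–binomial conjugacy the posterior parameters are (a+s, b+f).
Match parameters: s=27−20=7, f=59−16=43.

7 correct bits and 43 errors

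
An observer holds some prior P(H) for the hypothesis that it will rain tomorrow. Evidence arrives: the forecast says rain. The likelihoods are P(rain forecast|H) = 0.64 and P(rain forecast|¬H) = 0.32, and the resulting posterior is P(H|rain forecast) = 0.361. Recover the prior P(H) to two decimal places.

In odds form, posterior odds = prior odds × likelihood ratio, so prior odds = posterior odds ÷ LR.
Posterior odds = 0.361/(1−0.361) = 0.5649. LR = 0.64/0.32 = 2.0000.
Prior odds = 0.5649/2.0000 = 0.2824, so P(H) = 0.2824/(1+0.2824) ≈ 0.22.

P(H) = 0.22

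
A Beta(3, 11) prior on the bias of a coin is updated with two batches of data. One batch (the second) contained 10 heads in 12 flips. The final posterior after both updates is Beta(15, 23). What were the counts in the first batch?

Sequential conjugate updates are equivalent to a single update on the pooled data, so total successes = posterior α − prior α and total failures = posterior β − prior β.
Total across both batches: 15−3=12 heads, 23−11=12 tails.
Subtract the second batch: 12−10=2 heads and 12−2=10 tails.

2 heads and 10 tails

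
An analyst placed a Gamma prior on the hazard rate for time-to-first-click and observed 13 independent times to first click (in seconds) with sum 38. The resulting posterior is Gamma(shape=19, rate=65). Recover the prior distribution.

Gamma(shape=6, rate=27)

Gamma–exponential conjugacy: posterior shape = α + n, posterior rate = β + Σtᵢ.
So α = 19 − 13 = 6 and β = 65 − 38 = 27.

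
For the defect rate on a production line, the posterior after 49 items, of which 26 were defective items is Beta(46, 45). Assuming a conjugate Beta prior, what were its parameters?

Under Beta–binomial conjugacy the posterior parameters are (α+s, β+f).
So α = 46 − 26 = 20 and β = 45 − 23 = 22.

Beta(20, 22)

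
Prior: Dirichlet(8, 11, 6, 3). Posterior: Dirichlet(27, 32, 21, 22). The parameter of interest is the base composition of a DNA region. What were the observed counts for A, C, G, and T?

counts (19, 21, 15, 19)

For a Dirichlet(α) prior with multinomial counts c, the posterior is Dirichlet(α + c) componentwise.
Counts are posterior − prior componentwise: 27−8=19, 32−11=21, 21−6=15, 22−3=19.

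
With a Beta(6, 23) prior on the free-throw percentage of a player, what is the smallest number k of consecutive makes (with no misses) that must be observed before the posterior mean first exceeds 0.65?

k = 37

After k makes and 0 misses the posterior is Beta(6+k, 23), with mean (6+k)/(6+23+k).
Set (6+k)/(29+k) > 0.65 and solve: k > (0.65·29 − 6)/(1 − 0.65) = 36.714.
The smallest integer exceeding 36.714 is 37, and checking k=37: (43)/(66) = 0.6515 > 0.65.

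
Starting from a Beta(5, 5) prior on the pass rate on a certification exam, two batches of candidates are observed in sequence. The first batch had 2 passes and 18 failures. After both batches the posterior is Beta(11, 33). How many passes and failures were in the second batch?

4 passes and 10 failures

Because Beta–binomial updating is additive in the counts, the combined data contributed (α_post−α_prior, β_post−β_prior) successes and failures.
Total across both batches: 11−5=6 passes, 33−5=28 failures.
Subtract the first batch: 6−2=4 passes and 28−18=10 failures.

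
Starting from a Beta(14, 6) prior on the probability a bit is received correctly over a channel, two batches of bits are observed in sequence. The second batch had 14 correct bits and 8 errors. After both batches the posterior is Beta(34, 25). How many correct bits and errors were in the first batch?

6 correct bits and 11 errors

Sequential conjugate updates are equivalent to a single update on the pooled data, so total successes = posterior α − prior α and total failures = posterior β − prior β.
Total across both batches: 34−14=20 correct bits, 25−6=19 errors.
Subtract the second batch: 20−14=6 correct bits and 19−8=11 errors.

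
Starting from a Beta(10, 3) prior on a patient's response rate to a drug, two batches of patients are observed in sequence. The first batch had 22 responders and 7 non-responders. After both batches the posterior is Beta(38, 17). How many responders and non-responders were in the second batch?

Because Beta–binomial updating is additive in the counts, the combined data contributed (α_post−α_prior, β_post−β_prior) successes and failures.
Total across both batches: 38−10=28 responders, 17−3=14 non-responders.
Subtract the first batch: 28−22=6 responders and 14−7=7 non-responders.

6 responders and 7 non-responders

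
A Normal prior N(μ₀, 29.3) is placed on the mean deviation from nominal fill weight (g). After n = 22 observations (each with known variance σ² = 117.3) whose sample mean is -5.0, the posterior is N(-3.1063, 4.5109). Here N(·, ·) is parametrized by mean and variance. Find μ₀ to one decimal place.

μ₀ = 7.3

With known observation variance, the Normal–Normal posterior has precision τ_n = τ₀ + n/σ² and mean μ_n = (τ₀μ₀ + (n/σ²)x̄)/τ_n.
Here τ₀ = 1/29.3 = 0.034130 and τ_data = 22/117.3 = 0.187553, so τ_n = 0.221683.
Rearranging for μ₀: μ₀ = (μ_n·τ_n − τ_data·x̄)/τ₀ = (-3.1063·0.221683 − 0.187553·-5.0) / 0.034130 = 0.249151/0.034130 ≈ 7.3.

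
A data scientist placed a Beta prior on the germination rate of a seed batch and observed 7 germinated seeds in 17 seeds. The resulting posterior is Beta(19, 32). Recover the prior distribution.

Beta(12, 22)

A Beta(α, β) prior with s successes and f failures in binomial data gives a Beta(α+s, β+f) posterior.
Subtract the data counts: 19−7=12, 32−10=22.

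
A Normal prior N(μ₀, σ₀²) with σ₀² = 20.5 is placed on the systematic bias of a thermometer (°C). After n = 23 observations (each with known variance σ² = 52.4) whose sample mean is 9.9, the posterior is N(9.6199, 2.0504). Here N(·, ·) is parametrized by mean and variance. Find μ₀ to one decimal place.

μ₀ = 7.1

The posterior mean is a precision-weighted average: μ_n = (τ₀μ₀ + τ_data·x̄)/(τ₀+τ_data), with τ₀=1/σ₀² and τ_data=n/σ².
Here τ₀ = 1/20.5 = 0.048780 and τ_data = 23/52.4 = 0.438931, so τ_n = 0.487711.
Rearranging for μ₀: μ₀ = (μ_n·τ_n − τ_data·x̄)/τ₀ = (9.6199·0.487711 − 0.438931·9.9) / 0.048780 = 0.346314/0.048780 ≈ 7.1.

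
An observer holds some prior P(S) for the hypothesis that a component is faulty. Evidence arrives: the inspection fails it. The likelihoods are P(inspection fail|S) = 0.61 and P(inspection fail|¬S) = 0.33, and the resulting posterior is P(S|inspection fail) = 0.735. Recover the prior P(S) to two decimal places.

P(S) = 0.60

Bayes' rule in odds form gives O(S|E) = O(S)·[P(E|S)/P(E|¬S)], hence O(S) = O(S|E)/LR.
Posterior odds = 0.735/(1−0.735) = 2.7736. LR = 0.61/0.33 = 1.8485.
Prior odds = 2.7736/1.8485 = 1.5005, so P(S) = 1.5005/(1+1.5005) ≈ 0.60.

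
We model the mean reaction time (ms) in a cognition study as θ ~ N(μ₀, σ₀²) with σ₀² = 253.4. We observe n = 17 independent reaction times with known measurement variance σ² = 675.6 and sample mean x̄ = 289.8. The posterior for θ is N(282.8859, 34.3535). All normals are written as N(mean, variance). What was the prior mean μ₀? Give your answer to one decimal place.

μ₀ = 238.8

The posterior mean is a precision-weighted average: μ_n = (τ₀μ₀ + τ_data·x̄)/(τ₀+τ_data), with τ₀=1/σ₀² and τ_data=n/σ².
Here τ₀ = 1/253.4 = 0.003946 and τ_data = 17/675.6 = 0.025163, so τ_n = 0.029109.
Rearranging for μ₀: μ₀ = (μ_n·τ_n − τ_data·x̄)/τ₀ = (282.8859·0.029109 − 0.025163·289.8) / 0.003946 = 0.942288/0.003946 ≈ 238.8.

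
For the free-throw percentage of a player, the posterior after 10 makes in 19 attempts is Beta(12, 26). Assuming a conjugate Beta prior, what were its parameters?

Under Beta–binomial conjugacy the posterior parameters are (a+s, b+f).
Subtract the data counts: 12−10=2, 26−9=17.

Beta(2, 17)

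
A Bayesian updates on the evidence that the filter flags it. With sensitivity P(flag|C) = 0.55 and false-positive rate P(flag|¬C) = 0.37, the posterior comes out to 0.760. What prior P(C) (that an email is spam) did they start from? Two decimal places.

Bayes' rule in odds form gives O(C|E) = O(C)·[P(E|C)/P(E|¬C)], hence O(C) = O(C|E)/LR.
Posterior odds = 0.760/(1−0.760) = 3.1667. LR = 0.55/0.37 = 1.4865.
Prior odds = 3.1667/1.4865 = 2.1303, so P(C) = 2.1303/(1+2.1303) ≈ 0.68.

P(C) = 0.68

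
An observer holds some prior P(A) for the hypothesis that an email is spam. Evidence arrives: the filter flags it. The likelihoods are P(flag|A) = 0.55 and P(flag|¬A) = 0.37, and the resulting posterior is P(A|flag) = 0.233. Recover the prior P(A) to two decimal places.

P(A) = 0.17

Bayes' rule in odds form gives O(A|E) = O(A)·[P(E|A)/P(E|¬A)], hence O(A) = O(A|E)/LR.
Posterior odds = 0.233/(1−0.233) = 0.3038. LR = 0.55/0.37 = 1.4865.
Prior odds = 0.3038/1.4865 = 0.2044, so P(A) = 0.2044/(1+0.2044) ≈ 0.17.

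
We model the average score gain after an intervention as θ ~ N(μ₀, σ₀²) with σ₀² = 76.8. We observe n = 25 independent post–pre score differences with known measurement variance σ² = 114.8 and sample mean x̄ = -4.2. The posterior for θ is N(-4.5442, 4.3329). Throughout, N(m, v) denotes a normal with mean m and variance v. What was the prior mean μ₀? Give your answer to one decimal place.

The posterior mean is a precision-weighted average: μ_n = (τ₀μ₀ + τ_data·x̄)/(τ₀+τ_data), with τ₀=1/σ₀² and τ_data=n/σ².
Here τ₀ = 1/76.8 = 0.013021 and τ_data = 25/114.8 = 0.217770, so τ_n = 0.230791.
Rearranging for μ₀: μ₀ = (μ_n·τ_n − τ_data·x̄)/τ₀ = (-4.5442·0.230791 − 0.217770·-4.2) / 0.013021 = -0.134126/0.013021 ≈ -10.3.

μ₀ = -10.3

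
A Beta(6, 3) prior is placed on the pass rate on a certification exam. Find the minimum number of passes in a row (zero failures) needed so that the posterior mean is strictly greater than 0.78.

k = 5

After k passes and 0 failures the posterior is Beta(6+k, 3), with mean (6+k)/(6+3+k).
Set (6+k)/(9+k) > 0.78 and solve: k > (0.78·9 − 6)/(1 − 0.78) = 4.636.
The smallest integer exceeding 4.636 is 5, and checking k=5: (11)/(14) = 0.7857 > 0.78.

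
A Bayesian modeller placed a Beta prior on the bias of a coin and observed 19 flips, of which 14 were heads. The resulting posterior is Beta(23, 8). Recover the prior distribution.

Beta(9, 3)

Beta is conjugate to the binomial likelihood: posterior = Beta(a+s, b+f).
Subtract the data counts: 23−14=9, 8−5=3.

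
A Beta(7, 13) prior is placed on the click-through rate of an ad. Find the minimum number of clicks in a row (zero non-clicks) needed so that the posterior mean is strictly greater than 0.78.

After k clicks and 0 non-clicks the posterior is Beta(7+k, 13), with mean (7+k)/(7+13+k).
Set (7+k)/(20+k) > 0.78 and solve: k > (0.78·20 − 7)/(1 − 0.78) = 39.091.
The smallest integer exceeding 39.091 is 40, and checking k=40: (47)/(60) = 0.7833 > 0.78.

k = 40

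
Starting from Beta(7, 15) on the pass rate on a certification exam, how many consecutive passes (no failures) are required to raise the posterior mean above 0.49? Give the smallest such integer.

k = 8

After k passes and 0 failures the posterior is Beta(7+k, 15), with mean (7+k)/(7+15+k).
Set (7+k)/(22+k) > 0.49 and solve: k > (0.49·22 − 7)/(1 − 0.49) = 7.412.
The smallest integer exceeding 7.412 is 8.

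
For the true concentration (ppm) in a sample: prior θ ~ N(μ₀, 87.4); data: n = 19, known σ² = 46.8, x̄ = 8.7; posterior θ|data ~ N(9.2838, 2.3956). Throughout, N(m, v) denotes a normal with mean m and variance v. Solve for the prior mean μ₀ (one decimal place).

The posterior mean is a precision-weighted average: μ_n = (τ₀μ₀ + τ_data·x̄)/(τ₀+τ_data), with τ₀=1/σ₀² and τ_data=n/σ².
Here τ₀ = 1/87.4 = 0.011442 and τ_data = 19/46.8 = 0.405983, so τ_n = 0.417425.
Rearranging for μ₀: μ₀ = (μ_n·τ_n − τ_data·x̄)/τ₀ = (9.2838·0.417425 − 0.405983·8.7) / 0.011442 = 0.343238/0.011442 ≈ 30.0.

μ₀ = 30.0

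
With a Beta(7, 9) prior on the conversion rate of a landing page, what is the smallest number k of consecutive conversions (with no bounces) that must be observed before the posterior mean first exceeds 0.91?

k = 85

After k conversions and 0 bounces the posterior is Beta(7+k, 9), with mean (7+k)/(7+9+k).
Set (7+k)/(16+k) > 0.91 and solve: k > (0.91·16 − 7)/(1 − 0.91) = 84.000.
The smallest integer exceeding 84.000 is 85, and checking k=85: (92)/(101) = 0.9109 > 0.91.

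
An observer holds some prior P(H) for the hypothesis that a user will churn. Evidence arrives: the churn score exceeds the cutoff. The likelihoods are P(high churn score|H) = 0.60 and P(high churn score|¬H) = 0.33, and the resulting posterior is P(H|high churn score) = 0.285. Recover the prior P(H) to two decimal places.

P(H) = 0.18

Bayes' rule in odds form gives O(H|E) = O(H)·[P(E|H)/P(E|¬H)], hence O(H) = O(H|E)/LR.
Posterior odds = 0.285/(1−0.285) = 0.3986. LR = 0.60/0.33 = 1.8182.
Prior odds = 0.3986/1.8182 = 0.2192, so P(H) = 0.2192/(1+0.2192) ≈ 0.18.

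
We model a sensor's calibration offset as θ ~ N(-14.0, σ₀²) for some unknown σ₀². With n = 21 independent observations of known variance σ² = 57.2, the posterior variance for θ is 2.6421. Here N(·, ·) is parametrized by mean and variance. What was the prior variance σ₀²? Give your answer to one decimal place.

For the Normal–Normal model with known σ², precisions add: τ_n = τ₀ + n/σ².
So 1/σ₀² = 1/2.6421 − 21/57.2 = 0.378487 − 0.367133 = 0.011354.
Hence σ₀² = 1/0.011354 ≈ 88.1.

σ₀² = 88.1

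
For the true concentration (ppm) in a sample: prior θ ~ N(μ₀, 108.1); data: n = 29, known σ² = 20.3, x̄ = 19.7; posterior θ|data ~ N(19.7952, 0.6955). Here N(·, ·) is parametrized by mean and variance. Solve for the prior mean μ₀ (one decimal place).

The posterior mean is a precision-weighted average: μ_n = (τ₀μ₀ + τ_data·x̄)/(τ₀+τ_data), with τ₀=1/σ₀² and τ_data=n/σ².
Here τ₀ = 1/108.1 = 0.009251 and τ_data = 29/20.3 = 1.428571, so τ_n = 1.437822.
Rearranging for μ₀: μ₀ = (μ_n·τ_n − τ_data·x̄)/τ₀ = (19.7952·1.437822 − 1.428571·19.7) / 0.009251 = 0.319125/0.009251 ≈ 34.5.

μ₀ = 34.5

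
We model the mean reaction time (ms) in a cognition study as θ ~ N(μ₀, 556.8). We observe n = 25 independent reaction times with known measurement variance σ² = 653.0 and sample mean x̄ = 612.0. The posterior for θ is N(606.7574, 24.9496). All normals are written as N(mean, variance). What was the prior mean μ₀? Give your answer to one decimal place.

μ₀ = 495.0

With known observation variance, the Normal–Normal posterior has precision τ_n = τ₀ + n/σ² and mean μ_n = (τ₀μ₀ + (n/σ²)x̄)/τ_n.
Here τ₀ = 1/556.8 = 0.001796 and τ_data = 25/653.0 = 0.038285, so τ_n = 0.040081.
Rearranging for μ₀: μ₀ = (μ_n·τ_n − τ_data·x̄)/τ₀ = (606.7574·0.040081 − 0.038285·612.0) / 0.001796 = 0.889023/0.001796 ≈ 495.0.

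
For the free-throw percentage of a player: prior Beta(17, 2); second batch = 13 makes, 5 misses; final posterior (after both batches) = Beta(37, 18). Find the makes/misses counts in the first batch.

Because Beta–binomial updating is additive in the counts, the combined data contributed (α_post−α_prior, β_post−β_prior) successes and failures.
Total across both batches: 37−17=20 makes, 18−2=16 misses.
Subtract the second batch: 20−13=7 makes and 16−5=11 misses.

7 makes and 11 misses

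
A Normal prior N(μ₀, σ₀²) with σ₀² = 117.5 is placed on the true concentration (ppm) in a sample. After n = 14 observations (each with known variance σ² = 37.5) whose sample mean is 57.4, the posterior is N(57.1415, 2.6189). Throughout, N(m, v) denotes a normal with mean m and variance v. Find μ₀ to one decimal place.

With known observation variance, the Normal–Normal posterior has precision τ_n = τ₀ + n/σ² and mean μ_n = (τ₀μ₀ + (n/σ²)x̄)/τ_n.
Here τ₀ = 1/117.5 = 0.008511 and τ_data = 14/37.5 = 0.373333, so τ_n = 0.381844.
Rearranging for μ₀: μ₀ = (μ_n·τ_n − τ_data·x̄)/τ₀ = (57.1415·0.381844 − 0.373333·57.4) / 0.008511 = 0.389825/0.008511 ≈ 45.8.

μ₀ = 45.8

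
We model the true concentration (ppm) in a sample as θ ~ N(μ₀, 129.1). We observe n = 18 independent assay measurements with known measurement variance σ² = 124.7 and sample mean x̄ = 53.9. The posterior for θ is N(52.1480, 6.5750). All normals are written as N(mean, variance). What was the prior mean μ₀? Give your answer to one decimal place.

μ₀ = 19.5

The posterior mean is a precision-weighted average: μ_n = (τ₀μ₀ + τ_data·x̄)/(τ₀+τ_data), with τ₀=1/σ₀² and τ_data=n/σ².
Here τ₀ = 1/129.1 = 0.007746 and τ_data = 18/124.7 = 0.144346, so τ_n = 0.152092.
Rearranging for μ₀: μ₀ = (μ_n·τ_n − τ_data·x̄)/τ₀ = (52.1480·0.152092 − 0.144346·53.9) / 0.007746 = 0.151044/0.007746 ≈ 19.5.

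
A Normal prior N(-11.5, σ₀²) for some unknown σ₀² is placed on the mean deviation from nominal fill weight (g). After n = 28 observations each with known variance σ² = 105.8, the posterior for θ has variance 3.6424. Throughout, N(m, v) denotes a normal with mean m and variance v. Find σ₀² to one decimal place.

σ₀² = 101.1

For the Normal–Normal model with known σ², precisions add: τ_n = τ₀ + n/σ².
So 1/σ₀² = 1/3.6424 − 28/105.8 = 0.274544 − 0.264650 = 0.009894.
Hence σ₀² = 1/0.009894 ≈ 101.1.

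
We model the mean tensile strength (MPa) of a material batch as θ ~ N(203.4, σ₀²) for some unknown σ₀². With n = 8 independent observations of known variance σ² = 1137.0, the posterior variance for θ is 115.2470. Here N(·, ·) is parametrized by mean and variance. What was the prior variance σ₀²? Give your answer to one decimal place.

Posterior precision equals prior precision plus data precision: 1/σ_n² = 1/σ₀² + n/σ².
So 1/σ₀² = 1/115.2470 − 8/1137.0 = 0.008677 − 0.007036 = 0.001641.
Hence σ₀² = 1/0.001641 ≈ 609.4.

σ₀² = 609.4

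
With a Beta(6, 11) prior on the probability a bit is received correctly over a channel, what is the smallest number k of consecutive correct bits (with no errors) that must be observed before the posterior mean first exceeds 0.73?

After k correct bits and 0 errors the posterior is Beta(6+k, 11), with mean (6+k)/(6+11+k).
Set (6+k)/(17+k) > 0.73 and solve: k > (0.73·17 − 6)/(1 − 0.73) = 23.741.
The smallest integer exceeding 23.741 is 24, and checking k=24: (30)/(41) = 0.7317 > 0.73.

k = 24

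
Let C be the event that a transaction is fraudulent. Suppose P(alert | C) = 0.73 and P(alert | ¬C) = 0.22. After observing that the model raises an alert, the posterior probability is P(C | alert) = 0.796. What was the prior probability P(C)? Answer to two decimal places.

P(C) = 0.54

In odds form, posterior odds = prior odds × likelihood ratio, so prior odds = posterior odds ÷ LR.
Posterior odds = 0.796/(1−0.796) = 3.9020. LR = 0.73/0.22 = 3.3182.
Prior odds = 3.9020/3.3182 = 1.1759, so P(C) = 1.1759/(1+1.1759) ≈ 0.54.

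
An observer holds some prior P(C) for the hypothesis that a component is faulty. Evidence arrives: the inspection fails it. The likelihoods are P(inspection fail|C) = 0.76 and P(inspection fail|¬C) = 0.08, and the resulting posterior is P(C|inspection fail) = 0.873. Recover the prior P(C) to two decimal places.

P(C) = 0.42

In odds form, posterior odds = prior odds × likelihood ratio, so prior odds = posterior odds ÷ LR.
Posterior odds = 0.873/(1−0.873) = 6.8740. LR = 0.76/0.08 = 9.5000.
Prior odds = 6.8740/9.5000 = 0.7236, so P(C) = 0.7236/(1+0.7236) ≈ 0.42.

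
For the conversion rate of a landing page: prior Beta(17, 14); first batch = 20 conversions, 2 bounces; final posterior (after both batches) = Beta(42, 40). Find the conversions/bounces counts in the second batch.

5 conversions and 24 bounces

Because Beta–binomial updating is additive in the counts, the combined data contributed (α_post−α_prior, β_post−β_prior) successes and failures.
Total across both batches: 42−17=25 conversions, 40−14=26 bounces.
Subtract the first batch: 25−20=5 conversions and 26−2=24 bounces.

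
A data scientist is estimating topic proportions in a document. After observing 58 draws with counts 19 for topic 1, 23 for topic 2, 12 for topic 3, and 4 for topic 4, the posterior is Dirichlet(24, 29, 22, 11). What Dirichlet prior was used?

For a Dirichlet(α) prior with multinomial counts c, the posterior is Dirichlet(α + c) componentwise.
Subtract each count from the matching posterior parameter: 24−19=5, 29−23=6, 22−12=10, 11−4=7.

Dirichlet(5, 6, 10, 7)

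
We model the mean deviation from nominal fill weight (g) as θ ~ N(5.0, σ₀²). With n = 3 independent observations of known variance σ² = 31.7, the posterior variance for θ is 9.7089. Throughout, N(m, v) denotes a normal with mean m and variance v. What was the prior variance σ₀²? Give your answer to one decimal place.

For the Normal–Normal model with known σ², precisions add: τ_n = τ₀ + n/σ².
So 1/σ₀² = 1/9.7089 − 3/31.7 = 0.102998 − 0.094637 = 0.008361.
Hence σ₀² = 1/0.008361 ≈ 119.6.

σ₀² = 119.6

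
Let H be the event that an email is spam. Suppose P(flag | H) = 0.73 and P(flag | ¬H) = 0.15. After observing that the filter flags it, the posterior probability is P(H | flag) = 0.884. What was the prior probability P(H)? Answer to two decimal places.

P(H) = 0.61

Bayes' rule in odds form gives O(H|E) = O(H)·[P(E|H)/P(E|¬H)], hence O(H) = O(H|E)/LR.
Posterior odds = 0.884/(1−0.884) = 7.6207. LR = 0.73/0.15 = 4.8667.
Prior odds = 7.6207/4.8667 = 1.5659, so P(H) = 1.5659/(1+1.5659) ≈ 0.61.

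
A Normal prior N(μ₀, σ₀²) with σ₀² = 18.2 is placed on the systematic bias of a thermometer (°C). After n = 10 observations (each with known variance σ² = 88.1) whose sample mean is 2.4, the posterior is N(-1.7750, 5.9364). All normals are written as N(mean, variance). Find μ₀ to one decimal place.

With known observation variance, the Normal–Normal posterior has precision τ_n = τ₀ + n/σ² and mean μ_n = (τ₀μ₀ + (n/σ²)x̄)/τ_n.
Here τ₀ = 1/18.2 = 0.054945 and τ_data = 10/88.1 = 0.113507, so τ_n = 0.168452.
Rearranging for μ₀: μ₀ = (μ_n·τ_n − τ_data·x̄)/τ₀ = (-1.7750·0.168452 − 0.113507·2.4) / 0.054945 = -0.571419/0.054945 ≈ -10.4.

μ₀ = -10.4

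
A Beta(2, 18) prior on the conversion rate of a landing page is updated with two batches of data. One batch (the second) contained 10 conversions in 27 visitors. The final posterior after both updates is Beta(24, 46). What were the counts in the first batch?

12 conversions and 11 bounces

Sequential conjugate updates are equivalent to a single update on the pooled data, so total successes = posterior α − prior α and total failures = posterior β − prior β.
Total across both batches: 24−2=22 conversions, 46−18=28 bounces.
Subtract the second batch: 22−10=12 conversions and 28−17=11 bounces.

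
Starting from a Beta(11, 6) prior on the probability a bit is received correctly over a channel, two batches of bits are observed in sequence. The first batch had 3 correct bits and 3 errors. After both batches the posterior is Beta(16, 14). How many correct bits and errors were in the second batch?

2 correct bits and 5 errors

Because Beta–binomial updating is additive in the counts, the combined data contributed (α_post−α_prior, β_post−β_prior) successes and failures.
Total across both batches: 16−11=5 correct bits, 14−6=8 errors.
Subtract the first batch: 5−3=2 correct bits and 8−3=5 errors.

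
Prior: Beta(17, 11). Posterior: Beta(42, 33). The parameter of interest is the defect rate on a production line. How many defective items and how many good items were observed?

25 defective items and 22 good items

Under Beta–binomial conjugacy the posterior parameters are (a+s, b+f).
So s = 42 − 17 = 25 and f = 33 − 11 = 22.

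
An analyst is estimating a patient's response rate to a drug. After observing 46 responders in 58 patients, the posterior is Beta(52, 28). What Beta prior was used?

Under Beta–binomial conjugacy the posterior parameters are (a+s, b+f).
Subtract the data counts: 52−46=6, 28−12=16.

Beta(6, 16)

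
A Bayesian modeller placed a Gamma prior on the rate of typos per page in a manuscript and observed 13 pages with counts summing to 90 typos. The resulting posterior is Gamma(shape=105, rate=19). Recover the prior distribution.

Gamma(shape=15, rate=6)

A Gamma(α, β) prior (rate parametrization) on a Poisson rate with n observations summing to S gives posterior Gamma(α+S, β+n).
So α = 105 − 90 = 15 and β = 19 − 13 = 6.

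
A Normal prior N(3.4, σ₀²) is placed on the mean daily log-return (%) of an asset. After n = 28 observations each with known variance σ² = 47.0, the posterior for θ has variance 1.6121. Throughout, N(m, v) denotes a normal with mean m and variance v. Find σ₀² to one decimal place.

Posterior precision equals prior precision plus data precision: 1/σ_n² = 1/σ₀² + n/σ².
So 1/σ₀² = 1/1.6121 − 28/47.0 = 0.620309 − 0.595745 = 0.024564.
Hence σ₀² = 1/0.024564 ≈ 40.7.

σ₀² = 40.7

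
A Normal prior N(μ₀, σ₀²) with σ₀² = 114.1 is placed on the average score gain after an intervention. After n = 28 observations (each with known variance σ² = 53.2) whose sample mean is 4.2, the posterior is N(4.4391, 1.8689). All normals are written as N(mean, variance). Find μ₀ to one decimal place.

μ₀ = 18.8

The posterior mean is a precision-weighted average: μ_n = (τ₀μ₀ + τ_data·x̄)/(τ₀+τ_data), with τ₀=1/σ₀² and τ_data=n/σ².
Here τ₀ = 1/114.1 = 0.008764 and τ_data = 28/53.2 = 0.526316, so τ_n = 0.535080.
Rearranging for μ₀: μ₀ = (μ_n·τ_n − τ_data·x̄)/τ₀ = (4.4391·0.535080 − 0.526316·4.2) / 0.008764 = 0.164746/0.008764 ≈ 18.8.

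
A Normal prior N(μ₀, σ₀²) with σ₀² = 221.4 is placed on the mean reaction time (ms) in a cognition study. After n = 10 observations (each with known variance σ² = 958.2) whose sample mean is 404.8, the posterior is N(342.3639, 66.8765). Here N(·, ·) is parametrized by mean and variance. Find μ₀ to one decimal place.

The posterior mean is a precision-weighted average: μ_n = (τ₀μ₀ + τ_data·x̄)/(τ₀+τ_data), with τ₀=1/σ₀² and τ_data=n/σ².
Here τ₀ = 1/221.4 = 0.004517 and τ_data = 10/958.2 = 0.010436, so τ_n = 0.014953.
Rearranging for μ₀: μ₀ = (μ_n·τ_n − τ_data·x̄)/τ₀ = (342.3639·0.014953 − 0.010436·404.8) / 0.004517 = 0.894875/0.004517 ≈ 198.1.

μ₀ = 198.1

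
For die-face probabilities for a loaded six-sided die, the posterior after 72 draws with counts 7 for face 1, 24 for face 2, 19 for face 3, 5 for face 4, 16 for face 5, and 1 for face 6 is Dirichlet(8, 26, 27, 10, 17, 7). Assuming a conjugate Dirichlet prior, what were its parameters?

For a Dirichlet(α) prior with multinomial counts c, the posterior is Dirichlet(α + c) componentwise.
Subtract each count from the matching posterior parameter: 8−7=1, 26−24=2, 27−19=8, 10−5=5, 17−16=1, 7−1=6.

Dirichlet(1, 2, 8, 5, 1, 6)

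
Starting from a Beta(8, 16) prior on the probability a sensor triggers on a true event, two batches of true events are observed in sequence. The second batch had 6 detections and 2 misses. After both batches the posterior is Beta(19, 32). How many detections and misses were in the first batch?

Sequential conjugate updates are equivalent to a single update on the pooled data, so total successes = posterior α − prior α and total failures = posterior β − prior β.
Total across both batches: 19−8=11 detections, 32−16=16 misses.
Subtract the second batch: 11−6=5 detections and 16−2=14 misses.

5 detections and 14 misses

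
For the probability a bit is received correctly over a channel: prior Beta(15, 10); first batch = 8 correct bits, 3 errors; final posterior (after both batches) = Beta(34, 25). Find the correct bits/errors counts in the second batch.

Because Beta–binomial updating is additive in the counts, the combined data contributed (α_post−α_prior, β_post−β_prior) successes and failures.
Total across both batches: 34−15=19 correct bits, 25−10=15 errors.
Subtract the first batch: 19−8=11 correct bits and 15−3=12 errors.

11 correct bits and 12 errors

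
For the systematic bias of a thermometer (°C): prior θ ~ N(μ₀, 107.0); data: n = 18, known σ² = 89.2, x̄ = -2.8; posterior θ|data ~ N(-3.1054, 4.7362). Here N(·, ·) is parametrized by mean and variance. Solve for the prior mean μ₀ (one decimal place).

The posterior mean is a precision-weighted average: μ_n = (τ₀μ₀ + τ_data·x̄)/(τ₀+τ_data), with τ₀=1/σ₀² and τ_data=n/σ².
Here τ₀ = 1/107.0 = 0.009346 and τ_data = 18/89.2 = 0.201794, so τ_n = 0.211140.
Rearranging for μ₀: μ₀ = (μ_n·τ_n − τ_data·x̄)/τ₀ = (-3.1054·0.211140 − 0.201794·-2.8) / 0.009346 = -0.090651/0.009346 ≈ -9.7.

μ₀ = -9.7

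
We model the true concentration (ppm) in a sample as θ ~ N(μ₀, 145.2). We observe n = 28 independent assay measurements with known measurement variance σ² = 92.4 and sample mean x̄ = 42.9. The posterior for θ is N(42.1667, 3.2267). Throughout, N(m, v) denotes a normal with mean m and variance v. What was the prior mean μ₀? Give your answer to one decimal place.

With known observation variance, the Normal–Normal posterior has precision τ_n = τ₀ + n/σ² and mean μ_n = (τ₀μ₀ + (n/σ²)x̄)/τ_n.
Here τ₀ = 1/145.2 = 0.006887 and τ_data = 28/92.4 = 0.303030, so τ_n = 0.309917.
Rearranging for μ₀: μ₀ = (μ_n·τ_n − τ_data·x̄)/τ₀ = (42.1667·0.309917 − 0.303030·42.9) / 0.006887 = 0.068190/0.006887 ≈ 9.9.

μ₀ = 9.9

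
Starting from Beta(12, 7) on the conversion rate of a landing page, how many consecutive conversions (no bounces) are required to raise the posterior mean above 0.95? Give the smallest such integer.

After k conversions and 0 bounces the posterior is Beta(12+k, 7), with mean (12+k)/(12+7+k).
Set (12+k)/(19+k) > 0.95 and solve: k > (0.95·19 − 12)/(1 − 0.95) = 121.000.
The smallest integer exceeding 121.000 is 122.

k = 122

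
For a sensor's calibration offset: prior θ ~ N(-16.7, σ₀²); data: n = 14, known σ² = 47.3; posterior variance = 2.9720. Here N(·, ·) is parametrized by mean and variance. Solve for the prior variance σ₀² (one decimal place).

σ₀² = 24.7

Posterior precision equals prior precision plus data precision: 1/σ_n² = 1/σ₀² + n/σ².
So 1/σ₀² = 1/2.9720 − 14/47.3 = 0.336474 − 0.295983 = 0.040491.
Hence σ₀² = 1/0.040491 ≈ 24.7.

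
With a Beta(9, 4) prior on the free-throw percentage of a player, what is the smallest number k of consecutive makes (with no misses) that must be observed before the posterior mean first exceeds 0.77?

k = 5

After k makes and 0 misses the posterior is Beta(9+k, 4), with mean (9+k)/(9+4+k).
Set (9+k)/(13+k) > 0.77 and solve: k > (0.77·13 − 9)/(1 − 0.77) = 4.391.
The smallest integer exceeding 4.391 is 5.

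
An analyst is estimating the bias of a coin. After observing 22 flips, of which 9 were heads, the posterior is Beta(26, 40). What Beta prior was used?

A Beta(a, b) prior with s successes and f failures in binomial data gives a Beta(a+s, b+f) posterior.
Subtract the data counts: 26−9=17, 40−13=27.

Beta(17, 27)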